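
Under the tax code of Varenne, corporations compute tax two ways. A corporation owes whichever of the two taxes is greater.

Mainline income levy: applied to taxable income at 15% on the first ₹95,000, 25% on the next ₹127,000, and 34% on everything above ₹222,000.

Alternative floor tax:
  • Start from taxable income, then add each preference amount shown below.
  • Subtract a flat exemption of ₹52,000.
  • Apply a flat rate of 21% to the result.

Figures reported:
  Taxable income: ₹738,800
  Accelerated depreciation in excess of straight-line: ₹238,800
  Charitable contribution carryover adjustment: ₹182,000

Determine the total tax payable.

₹232,596

Mainline income levy:
  ₹95,000 × 15% = ₹14,250
  ₹127,000 × 25% = ₹31,750
  ₹516,800 × 34% = ₹175,712
  → ₹221,712

Alternative floor tax:
  Adjusted income: ₹738,800 + ₹238,800 + ₹182,000 = ₹1,159,600
  Less exemption ₹52,000 → base ₹1,107,600
  ₹1,107,600 × 21% = ₹232,596

₹232,596 > ₹221,712, so the alternative floor tax is the binding amount.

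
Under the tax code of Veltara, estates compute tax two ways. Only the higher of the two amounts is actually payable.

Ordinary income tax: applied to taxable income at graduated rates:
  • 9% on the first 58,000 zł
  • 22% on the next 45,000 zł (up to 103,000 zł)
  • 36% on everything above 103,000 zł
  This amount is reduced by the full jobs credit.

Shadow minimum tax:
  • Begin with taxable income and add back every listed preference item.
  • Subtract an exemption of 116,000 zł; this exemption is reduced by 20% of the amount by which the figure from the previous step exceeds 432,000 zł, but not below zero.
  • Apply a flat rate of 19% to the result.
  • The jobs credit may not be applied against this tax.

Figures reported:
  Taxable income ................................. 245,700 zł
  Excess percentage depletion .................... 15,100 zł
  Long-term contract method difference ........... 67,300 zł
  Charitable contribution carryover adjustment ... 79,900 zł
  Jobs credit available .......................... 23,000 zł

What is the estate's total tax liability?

55,480 zł

Ordinary income tax:
  58,000 zł × 9% = 5,220 zł
  45,000 zł × 22% = 9,900 zł
  142,700 zł × 36% = 51,372 zł
  → 66,492 zł
  Less jobs credit 23,000 zł → 43,492 zł

Shadow minimum tax:
  Adjusted income: 245,700 zł + 15,100 zł + 67,300 zł + 79,900 zł = 408,000 zł
  Exemption: 408,000 zł ≤ 432,000 zł, so full 116,000 zł applies
  Base: 408,000 zł − 116,000 zł = 292,000 zł
  292,000 zł × 19% = 55,480 zł

55,480 zł > 43,492 zł, so the shadow minimum tax is the binding amount.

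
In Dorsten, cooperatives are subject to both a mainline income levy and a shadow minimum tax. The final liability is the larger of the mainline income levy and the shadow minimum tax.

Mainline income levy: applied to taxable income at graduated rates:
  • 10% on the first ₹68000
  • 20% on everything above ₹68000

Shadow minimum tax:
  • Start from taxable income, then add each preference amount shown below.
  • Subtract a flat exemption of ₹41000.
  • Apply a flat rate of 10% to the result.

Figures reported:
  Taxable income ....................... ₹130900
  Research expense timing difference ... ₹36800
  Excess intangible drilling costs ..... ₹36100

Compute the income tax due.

Shadow minimum tax:
  Adjusted income: ₹130900 + ₹36800 + ₹36100 = ₹203800
  Less exemption ₹41000 → base ₹162800
  ₹162800 × 10% = ₹16280

Mainline income levy:
  ₹68000 × 10% = ₹6800
  ₹62900 × 20% = ₹12580
  → ₹19380

₹19380 > ₹16280, so the mainline income levy governs.

₹19380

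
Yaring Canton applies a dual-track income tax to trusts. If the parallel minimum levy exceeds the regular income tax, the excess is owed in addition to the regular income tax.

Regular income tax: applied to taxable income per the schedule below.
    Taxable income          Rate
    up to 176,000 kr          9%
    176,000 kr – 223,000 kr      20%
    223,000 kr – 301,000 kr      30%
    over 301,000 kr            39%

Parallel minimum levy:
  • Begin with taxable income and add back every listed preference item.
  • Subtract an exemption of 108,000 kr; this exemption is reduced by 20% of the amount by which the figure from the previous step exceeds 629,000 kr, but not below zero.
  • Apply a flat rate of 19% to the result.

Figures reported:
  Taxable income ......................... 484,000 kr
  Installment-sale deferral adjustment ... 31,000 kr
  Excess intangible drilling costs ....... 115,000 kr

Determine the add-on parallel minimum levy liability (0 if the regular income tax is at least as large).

Regular income tax:
  176,000 kr × 9% = 15,840 kr
  47,000 kr × 20% = 9,400 kr
  78,000 kr × 30% = 23,400 kr
  183,000 kr × 39% = 71,370 kr
  → 120,010 kr

Parallel minimum levy:
  Adjusted income: 484,000 kr + 31,000 kr + 115,000 kr = 630,000 kr
  Exemption: 108,000 kr − 20% × (630,000 kr − 629,000 kr) = 108,000 kr − 200 kr = 107,800 kr
  Base: 630,000 kr − 107,800 kr = 522,200 kr
  522,200 kr × 19% = 99,218 kr

99,218 kr ≤ 120,010 kr, so no add-on is due.

0 kr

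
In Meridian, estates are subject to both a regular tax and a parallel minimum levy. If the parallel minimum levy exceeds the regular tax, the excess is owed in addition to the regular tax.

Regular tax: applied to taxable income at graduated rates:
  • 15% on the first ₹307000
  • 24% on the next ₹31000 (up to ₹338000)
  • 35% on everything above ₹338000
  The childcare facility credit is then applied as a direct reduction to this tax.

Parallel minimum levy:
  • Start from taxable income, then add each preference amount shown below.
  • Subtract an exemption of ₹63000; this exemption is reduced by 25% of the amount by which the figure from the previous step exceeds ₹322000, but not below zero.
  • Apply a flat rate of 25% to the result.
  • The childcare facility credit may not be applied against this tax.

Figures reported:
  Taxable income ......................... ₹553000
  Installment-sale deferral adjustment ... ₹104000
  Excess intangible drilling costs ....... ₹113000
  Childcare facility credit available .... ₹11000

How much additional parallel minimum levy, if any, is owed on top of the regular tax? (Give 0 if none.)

Parallel minimum levy:
  Adjusted income: ₹553000 + ₹104000 + ₹113000 = ₹770000
  Exemption: 25% × (₹770000 − ₹322000) = ₹112000 ≥ ₹63000, so the exemption is fully phased out
  Base: ₹770000 − ₹0 = ₹770000
  ₹770000 × 25% = ₹192500

Regular tax:
  ₹307000 × 15% = ₹46050
  ₹31000 × 24% = ₹7440
  ₹215000 × 35% = ₹75250
  → ₹128740
  Less childcare facility credit ₹11000 → ₹117740

Excess of parallel minimum levy over regular tax: ₹192500 − ₹117740 = ₹74760.

₹74760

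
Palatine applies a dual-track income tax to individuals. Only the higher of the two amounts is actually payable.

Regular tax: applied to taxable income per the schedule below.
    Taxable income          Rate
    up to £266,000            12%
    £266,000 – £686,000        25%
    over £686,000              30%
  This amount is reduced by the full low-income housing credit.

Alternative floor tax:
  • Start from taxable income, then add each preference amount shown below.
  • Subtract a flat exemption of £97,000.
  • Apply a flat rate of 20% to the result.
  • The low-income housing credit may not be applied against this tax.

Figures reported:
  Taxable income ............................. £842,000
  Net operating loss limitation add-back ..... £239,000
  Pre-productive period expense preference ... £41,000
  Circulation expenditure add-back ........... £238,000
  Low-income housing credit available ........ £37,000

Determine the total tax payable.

Regular tax:
  £266,000 × 12% = £31,920
  £420,000 × 25% = £105,000
  £156,000 × 30% = £46,800
  → £183,720
  Less low-income housing credit £37,000 → £146,720

Alternative floor tax:
  Adjusted income: £842,000 + £239,000 + £41,000 + £238,000 = £1,360,000
  Less exemption £97,000 → base £1,263,000
  £1,263,000 × 20% = £252,600

£252,600 > £146,720, so the alternative floor tax is the binding amount.

£252,600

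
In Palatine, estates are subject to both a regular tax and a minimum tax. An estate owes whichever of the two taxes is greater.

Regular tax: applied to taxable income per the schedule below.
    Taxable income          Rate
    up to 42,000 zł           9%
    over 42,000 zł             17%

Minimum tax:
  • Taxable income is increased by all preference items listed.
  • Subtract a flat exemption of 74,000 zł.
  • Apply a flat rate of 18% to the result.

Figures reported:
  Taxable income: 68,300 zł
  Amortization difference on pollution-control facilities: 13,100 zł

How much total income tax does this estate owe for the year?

8,251 zł

Regular tax:
  42,000 zł × 9% = 3,780 zł
  26,300 zł × 17% = 4,471 zł
  → 8,251 zł

Minimum tax:
  Adjusted income: 68,300 zł + 13,100 zł = 81,400 zł
  Less exemption 74,000 zł → base 7,400 zł
  7,400 zł × 18% = 1,332 zł

8,251 zł > 1,332 zł, so the regular tax governs.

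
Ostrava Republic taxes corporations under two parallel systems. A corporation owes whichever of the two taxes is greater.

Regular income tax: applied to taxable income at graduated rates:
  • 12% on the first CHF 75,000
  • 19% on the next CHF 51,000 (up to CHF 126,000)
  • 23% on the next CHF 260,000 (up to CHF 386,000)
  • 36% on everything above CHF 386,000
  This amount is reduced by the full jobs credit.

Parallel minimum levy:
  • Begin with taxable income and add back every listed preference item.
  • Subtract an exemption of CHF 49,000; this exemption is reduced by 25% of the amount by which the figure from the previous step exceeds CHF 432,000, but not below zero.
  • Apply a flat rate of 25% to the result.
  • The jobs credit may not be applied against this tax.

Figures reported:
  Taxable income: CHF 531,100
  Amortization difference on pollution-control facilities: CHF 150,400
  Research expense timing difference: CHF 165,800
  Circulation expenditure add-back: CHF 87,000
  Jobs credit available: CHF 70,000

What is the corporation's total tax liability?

CHF 233,575

Parallel minimum levy:
  Adjusted income: CHF 531,100 + CHF 150,400 + CHF 165,800 + CHF 87,000 = CHF 934,300
  Exemption: 25% × (CHF 934,300 − CHF 432,000) = CHF 125,575 ≥ CHF 49,000, so the exemption is fully phased out
  Base: CHF 934,300 − CHF 0 = CHF 934,300
  CHF 934,300 × 25% = CHF 233,575

Regular income tax:
  CHF 75,000 × 12% = CHF 9,000
  CHF 51,000 × 19% = CHF 9,690
  CHF 260,000 × 23% = CHF 59,800
  CHF 145,100 × 36% = CHF 52,236
  → CHF 130,726
  Less jobs credit CHF 70,000 → CHF 60,726

CHF 233,575 > CHF 60,726, so the parallel minimum levy is the binding amount.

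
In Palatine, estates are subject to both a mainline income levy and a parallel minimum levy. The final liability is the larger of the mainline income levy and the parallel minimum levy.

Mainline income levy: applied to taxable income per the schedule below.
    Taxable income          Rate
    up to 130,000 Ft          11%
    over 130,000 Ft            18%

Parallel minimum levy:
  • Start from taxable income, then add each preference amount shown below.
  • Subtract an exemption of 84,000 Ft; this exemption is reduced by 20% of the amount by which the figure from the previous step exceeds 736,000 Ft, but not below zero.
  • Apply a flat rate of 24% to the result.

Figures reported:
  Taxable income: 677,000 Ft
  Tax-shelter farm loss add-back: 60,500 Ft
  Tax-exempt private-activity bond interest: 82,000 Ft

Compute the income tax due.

Parallel minimum levy:
  Adjusted income: 677,000 Ft + 60,500 Ft + 82,000 Ft = 819,500 Ft
  Exemption: 84,000 Ft − 20% × (819,500 Ft − 736,000 Ft) = 84,000 Ft − 16,700 Ft = 67,300 Ft
  Base: 819,500 Ft − 67,300 Ft = 752,200 Ft
  752,200 Ft × 24% = 180,528 Ft

Mainline income levy:
  130,000 Ft × 11% = 14,300 Ft
  547,000 Ft × 18% = 98,460 Ft
  → 112,760 Ft

180,528 Ft > 112,760 Ft, so the parallel minimum levy is the binding amount.

180,528 Ft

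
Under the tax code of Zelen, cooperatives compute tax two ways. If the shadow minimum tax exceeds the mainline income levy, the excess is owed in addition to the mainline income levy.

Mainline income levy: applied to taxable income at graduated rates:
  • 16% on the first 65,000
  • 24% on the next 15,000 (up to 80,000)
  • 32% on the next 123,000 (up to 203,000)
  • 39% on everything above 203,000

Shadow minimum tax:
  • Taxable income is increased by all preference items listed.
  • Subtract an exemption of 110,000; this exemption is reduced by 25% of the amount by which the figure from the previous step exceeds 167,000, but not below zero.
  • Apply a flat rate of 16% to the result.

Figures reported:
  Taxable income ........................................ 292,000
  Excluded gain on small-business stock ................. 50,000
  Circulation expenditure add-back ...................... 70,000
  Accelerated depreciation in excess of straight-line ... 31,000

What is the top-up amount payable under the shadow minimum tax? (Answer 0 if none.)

0

Shadow minimum tax:
  Adjusted income: 292,000 + 50,000 + 70,000 + 31,000 = 443,000
  Exemption: 110,000 − 25% × (443,000 − 167,000) = 110,000 − 69,000 = 41,000
  Base: 443,000 − 41,000 = 402,000
  402,000 × 16% = 64,320

Mainline income levy:
  65,000 × 16% = 10,400
  15,000 × 24% = 3,600
  123,000 × 32% = 39,360
  89,000 × 39% = 34,710
  → 88,070

64,320 ≤ 88,070, so no add-on is due.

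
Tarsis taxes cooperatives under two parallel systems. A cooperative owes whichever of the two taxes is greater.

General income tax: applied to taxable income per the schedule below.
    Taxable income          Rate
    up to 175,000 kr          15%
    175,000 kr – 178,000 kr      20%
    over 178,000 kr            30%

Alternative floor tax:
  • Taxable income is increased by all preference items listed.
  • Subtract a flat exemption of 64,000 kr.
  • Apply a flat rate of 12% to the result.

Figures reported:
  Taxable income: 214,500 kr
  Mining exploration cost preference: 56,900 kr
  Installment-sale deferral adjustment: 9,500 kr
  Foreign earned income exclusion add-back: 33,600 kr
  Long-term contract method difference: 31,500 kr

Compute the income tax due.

Alternative floor tax:
  Adjusted income: 214,500 kr + 56,900 kr + 9,500 kr + 33,600 kr + 31,500 kr = 346,000 kr
  Less exemption 64,000 kr → base 282,000 kr
  282,000 kr × 12% = 33,840 kr

General income tax:
  175,000 kr × 15% = 26,250 kr
  3,000 kr × 20% = 600 kr
  36,500 kr × 30% = 10,950 kr
  → 37,800 kr

37,800 kr > 33,840 kr, so the general income tax governs.

37,800 kr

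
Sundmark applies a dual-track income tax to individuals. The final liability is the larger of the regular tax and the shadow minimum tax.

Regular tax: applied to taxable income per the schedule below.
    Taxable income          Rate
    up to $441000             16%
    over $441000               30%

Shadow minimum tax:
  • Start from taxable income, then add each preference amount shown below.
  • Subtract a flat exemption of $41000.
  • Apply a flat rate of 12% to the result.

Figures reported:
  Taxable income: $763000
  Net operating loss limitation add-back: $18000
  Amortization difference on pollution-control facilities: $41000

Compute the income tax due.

Regular tax:
  $441000 × 16% = $70560
  $322000 × 30% = $96600
  → $167160

Shadow minimum tax:
  Adjusted income: $763000 + $18000 + $41000 = $822000
  Less exemption $41000 → base $781000
  $781000 × 12% = $93720

$167160 > $93720, so the regular tax governs.

$167160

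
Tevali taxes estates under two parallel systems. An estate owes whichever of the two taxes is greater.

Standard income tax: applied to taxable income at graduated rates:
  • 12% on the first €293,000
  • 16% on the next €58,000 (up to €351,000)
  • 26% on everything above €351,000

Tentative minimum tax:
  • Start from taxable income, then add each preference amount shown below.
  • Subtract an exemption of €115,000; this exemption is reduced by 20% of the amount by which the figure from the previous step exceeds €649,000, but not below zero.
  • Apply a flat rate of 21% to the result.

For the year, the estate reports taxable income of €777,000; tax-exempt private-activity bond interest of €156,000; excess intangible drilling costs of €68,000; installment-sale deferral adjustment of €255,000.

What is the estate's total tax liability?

Standard income tax:
  €293,000 × 12% = €35,160
  €58,000 × 16% = €9,280
  €426,000 × 26% = €110,760
  → €155,200

Tentative minimum tax:
  Adjusted income: €777,000 + €156,000 + €68,000 + €255,000 = €1,256,000
  Exemption: 20% × (€1,256,000 − €649,000) = €121,400 ≥ €115,000, so the exemption is fully phased out
  Base: €1,256,000 − €0 = €1,256,000
  €1,256,000 × 21% = €263,760

€263,760 > €155,200, so the tentative minimum tax is the binding amount.

€263,760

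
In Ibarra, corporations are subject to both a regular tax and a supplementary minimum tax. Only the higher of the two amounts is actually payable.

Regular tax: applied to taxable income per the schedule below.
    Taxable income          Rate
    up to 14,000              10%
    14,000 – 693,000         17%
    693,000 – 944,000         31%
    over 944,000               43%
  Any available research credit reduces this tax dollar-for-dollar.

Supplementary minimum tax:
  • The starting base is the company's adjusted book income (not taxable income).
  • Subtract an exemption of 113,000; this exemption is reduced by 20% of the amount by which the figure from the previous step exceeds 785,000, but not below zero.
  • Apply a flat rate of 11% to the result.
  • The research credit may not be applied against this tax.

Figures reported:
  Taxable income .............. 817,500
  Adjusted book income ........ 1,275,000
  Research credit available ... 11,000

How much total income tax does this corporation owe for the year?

Supplementary minimum tax:
  Base (adjusted book income): 1,275,000
  Exemption: 113,000 − 20% × (1,275,000 − 785,000) = 113,000 − 98,000 = 15,000
  Base: 1,275,000 − 15,000 = 1,260,000
  1,260,000 × 11% = 138,600

Regular tax:
  14,000 × 10% = 1,400
  679,000 × 17% = 115,430
  124,500 × 31% = 38,595
  → 155,425
  Less research credit 11,000 → 144,425

144,425 > 138,600, so the regular tax governs.

144,425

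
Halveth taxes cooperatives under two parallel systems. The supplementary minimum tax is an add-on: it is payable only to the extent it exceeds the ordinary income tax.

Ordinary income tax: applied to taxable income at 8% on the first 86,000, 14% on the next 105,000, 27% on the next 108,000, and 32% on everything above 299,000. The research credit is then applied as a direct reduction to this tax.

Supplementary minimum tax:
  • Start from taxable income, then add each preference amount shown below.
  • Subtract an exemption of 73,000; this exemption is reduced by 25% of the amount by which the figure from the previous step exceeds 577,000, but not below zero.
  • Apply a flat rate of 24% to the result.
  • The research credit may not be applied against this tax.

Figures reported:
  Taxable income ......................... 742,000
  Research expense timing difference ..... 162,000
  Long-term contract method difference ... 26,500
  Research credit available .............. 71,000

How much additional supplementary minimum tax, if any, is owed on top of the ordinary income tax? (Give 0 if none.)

101,820

Ordinary income tax:
  86,000 × 8% = 6,880
  105,000 × 14% = 14,700
  108,000 × 27% = 29,160
  443,000 × 32% = 141,760
  → 192,500
  Less research credit 71,000 → 121,500

Supplementary minimum tax:
  Adjusted income: 742,000 + 162,000 + 26,500 = 930,500
  Exemption: 25% × (930,500 − 577,000) = 88,375 ≥ 73,000, so the exemption is fully phased out
  Base: 930,500 − 0 = 930,500
  930,500 × 24% = 223,320

Excess of supplementary minimum tax over ordinary income tax: 223,320 − 121,500 = 101,820.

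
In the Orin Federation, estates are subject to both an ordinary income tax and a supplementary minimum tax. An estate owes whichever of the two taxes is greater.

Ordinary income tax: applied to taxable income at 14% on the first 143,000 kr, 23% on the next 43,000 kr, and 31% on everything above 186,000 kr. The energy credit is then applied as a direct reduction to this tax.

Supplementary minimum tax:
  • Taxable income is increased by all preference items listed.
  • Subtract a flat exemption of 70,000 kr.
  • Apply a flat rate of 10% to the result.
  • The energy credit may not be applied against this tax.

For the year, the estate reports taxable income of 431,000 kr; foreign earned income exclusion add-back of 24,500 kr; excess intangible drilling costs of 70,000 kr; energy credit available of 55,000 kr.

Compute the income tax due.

50,860 kr

Supplementary minimum tax:
  Adjusted income: 431,000 kr + 24,500 kr + 70,000 kr = 525,500 kr
  Less exemption 70,000 kr → base 455,500 kr
  455,500 kr × 10% = 45,550 kr

Ordinary income tax:
  143,000 kr × 14% = 20,020 kr
  43,000 kr × 23% = 9,890 kr
  245,000 kr × 31% = 75,950 kr
  → 105,860 kr
  Less energy credit 55,000 kr → 50,860 kr

50,860 kr > 45,550 kr, so the ordinary income tax governs.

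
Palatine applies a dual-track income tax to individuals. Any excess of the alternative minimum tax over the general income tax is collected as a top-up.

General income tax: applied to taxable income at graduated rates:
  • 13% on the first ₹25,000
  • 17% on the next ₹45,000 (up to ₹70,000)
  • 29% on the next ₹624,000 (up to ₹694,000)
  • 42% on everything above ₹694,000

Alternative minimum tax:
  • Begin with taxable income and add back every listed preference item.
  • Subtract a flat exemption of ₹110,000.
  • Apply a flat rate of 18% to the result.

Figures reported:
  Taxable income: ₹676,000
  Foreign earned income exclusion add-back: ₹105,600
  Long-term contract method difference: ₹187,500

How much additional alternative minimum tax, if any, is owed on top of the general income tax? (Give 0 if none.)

Alternative minimum tax:
  Adjusted income: ₹676,000 + ₹105,600 + ₹187,500 = ₹969,100
  Less exemption ₹110,000 → base ₹859,100
  ₹859,100 × 18% = ₹154,638

General income tax:
  ₹25,000 × 13% = ₹3,250
  ₹45,000 × 17% = ₹7,650
  ₹606,000 × 29% = ₹175,740
  → ₹186,640

₹154,638 ≤ ₹186,640, so no add-on is due.

₹0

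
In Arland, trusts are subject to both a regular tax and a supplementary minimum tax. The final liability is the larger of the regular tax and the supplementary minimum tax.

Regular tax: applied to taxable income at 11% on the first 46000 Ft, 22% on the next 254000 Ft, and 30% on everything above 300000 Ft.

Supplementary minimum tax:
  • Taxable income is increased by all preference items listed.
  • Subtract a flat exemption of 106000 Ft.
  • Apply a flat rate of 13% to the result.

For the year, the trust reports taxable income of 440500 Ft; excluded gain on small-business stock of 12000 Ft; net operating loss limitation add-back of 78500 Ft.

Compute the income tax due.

Regular tax:
  46000 Ft × 11% = 5060 Ft
  254000 Ft × 22% = 55880 Ft
  140500 Ft × 30% = 42150 Ft
  → 103090 Ft

Supplementary minimum tax:
  Adjusted income: 440500 Ft + 12000 Ft + 78500 Ft = 531000 Ft
  Less exemption 106000 Ft → base 425000 Ft
  425000 Ft × 13% = 55250 Ft

103090 Ft > 55250 Ft, so the regular tax governs.

103090 Ft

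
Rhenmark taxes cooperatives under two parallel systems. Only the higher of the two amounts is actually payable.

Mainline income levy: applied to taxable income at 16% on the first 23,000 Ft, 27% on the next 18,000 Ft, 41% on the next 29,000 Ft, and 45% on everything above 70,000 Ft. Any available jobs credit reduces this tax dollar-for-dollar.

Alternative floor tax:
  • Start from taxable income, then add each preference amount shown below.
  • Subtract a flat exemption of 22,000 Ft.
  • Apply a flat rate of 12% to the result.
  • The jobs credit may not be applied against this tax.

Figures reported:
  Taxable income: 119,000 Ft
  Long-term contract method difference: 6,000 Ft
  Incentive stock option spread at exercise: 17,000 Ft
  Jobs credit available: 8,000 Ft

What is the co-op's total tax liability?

Alternative floor tax:
  Adjusted income: 119,000 Ft + 6,000 Ft + 17,000 Ft = 142,000 Ft
  Less exemption 22,000 Ft → base 120,000 Ft
  120,000 Ft × 12% = 14,400 Ft

Mainline income levy:
  23,000 Ft × 16% = 3,680 Ft
  18,000 Ft × 27% = 4,860 Ft
  29,000 Ft × 41% = 11,890 Ft
  49,000 Ft × 45% = 22,050 Ft
  → 42,480 Ft
  Less jobs credit 8,000 Ft → 34,480 Ft

34,480 Ft > 14,400 Ft, so the mainline income levy governs.

34,480 Ft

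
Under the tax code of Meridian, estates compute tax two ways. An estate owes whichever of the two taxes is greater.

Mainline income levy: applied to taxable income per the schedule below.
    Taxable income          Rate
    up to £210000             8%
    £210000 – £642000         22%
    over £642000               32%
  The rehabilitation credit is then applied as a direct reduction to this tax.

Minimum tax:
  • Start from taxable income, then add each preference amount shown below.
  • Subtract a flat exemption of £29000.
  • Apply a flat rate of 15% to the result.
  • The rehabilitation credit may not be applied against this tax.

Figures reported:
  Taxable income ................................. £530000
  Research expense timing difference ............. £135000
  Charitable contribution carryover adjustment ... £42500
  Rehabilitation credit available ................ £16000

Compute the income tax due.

Minimum tax:
  Adjusted income: £530000 + £135000 + £42500 = £707500
  Less exemption £29000 → base £678500
  £678500 × 15% = £101775

Mainline income levy:
  £210000 × 8% = £16800
  £320000 × 22% = £70400
  → £87200
  Less rehabilitation credit £16000 → £71200

£101775 > £71200, so the minimum tax is the binding amount.

£101775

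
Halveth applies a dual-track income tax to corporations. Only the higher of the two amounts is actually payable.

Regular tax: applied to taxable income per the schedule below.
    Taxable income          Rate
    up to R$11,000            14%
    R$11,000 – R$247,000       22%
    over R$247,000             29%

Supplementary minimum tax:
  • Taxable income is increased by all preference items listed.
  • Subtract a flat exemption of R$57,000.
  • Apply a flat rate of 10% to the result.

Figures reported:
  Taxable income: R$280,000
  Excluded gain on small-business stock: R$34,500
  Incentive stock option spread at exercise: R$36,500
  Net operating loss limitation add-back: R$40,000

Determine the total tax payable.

R$63,030

Supplementary minimum tax:
  Adjusted income: R$280,000 + R$34,500 + R$36,500 + R$40,000 = R$391,000
  Less exemption R$57,000 → base R$334,000
  R$334,000 × 10% = R$33,400

Regular tax:
  R$11,000 × 14% = R$1,540
  R$236,000 × 22% = R$51,920
  R$33,000 × 29% = R$9,570
  → R$63,030

R$63,030 > R$33,400, so the regular tax governs.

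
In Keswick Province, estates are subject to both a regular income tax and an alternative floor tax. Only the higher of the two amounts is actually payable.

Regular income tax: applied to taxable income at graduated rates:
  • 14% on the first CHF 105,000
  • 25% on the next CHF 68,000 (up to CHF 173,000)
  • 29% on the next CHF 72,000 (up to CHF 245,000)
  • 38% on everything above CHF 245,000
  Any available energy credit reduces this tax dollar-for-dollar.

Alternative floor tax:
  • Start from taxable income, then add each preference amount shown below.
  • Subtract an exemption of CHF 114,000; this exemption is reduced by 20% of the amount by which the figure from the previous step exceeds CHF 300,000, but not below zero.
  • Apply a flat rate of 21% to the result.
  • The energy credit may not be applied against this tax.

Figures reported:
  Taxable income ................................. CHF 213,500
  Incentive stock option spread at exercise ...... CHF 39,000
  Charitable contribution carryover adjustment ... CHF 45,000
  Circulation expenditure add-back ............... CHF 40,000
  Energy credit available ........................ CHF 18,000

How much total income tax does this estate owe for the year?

Alternative floor tax:
  Adjusted income: CHF 213,500 + CHF 39,000 + CHF 45,000 + CHF 40,000 = CHF 337,500
  Exemption: CHF 114,000 − 20% × (CHF 337,500 − CHF 300,000) = CHF 114,000 − CHF 7,500 = CHF 106,500
  Base: CHF 337,500 − CHF 106,500 = CHF 231,000
  CHF 231,000 × 21% = CHF 48,510

Regular income tax:
  CHF 105,000 × 14% = CHF 14,700
  CHF 68,000 × 25% = CHF 17,000
  CHF 40,500 × 29% = CHF 11,745
  → CHF 43,445
  Less energy credit CHF 18,000 → CHF 25,445

CHF 48,510 > CHF 25,445, so the alternative floor tax is the binding amount.

CHF 48,510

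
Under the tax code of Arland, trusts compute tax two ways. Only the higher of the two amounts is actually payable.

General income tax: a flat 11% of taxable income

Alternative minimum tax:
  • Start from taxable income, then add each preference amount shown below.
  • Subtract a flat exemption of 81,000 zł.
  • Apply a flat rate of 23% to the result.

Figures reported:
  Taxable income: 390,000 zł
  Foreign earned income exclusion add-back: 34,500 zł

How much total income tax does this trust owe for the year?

79,005 zł

Alternative minimum tax:
  Adjusted income: 390,000 zł + 34,500 zł = 424,500 zł
  Less exemption 81,000 zł → base 343,500 zł
  343,500 zł × 23% = 79,005 zł

General income tax:
  390,000 zł × 11% = 42,900 zł

79,005 zł > 42,900 zł, so the alternative minimum tax is the binding amount.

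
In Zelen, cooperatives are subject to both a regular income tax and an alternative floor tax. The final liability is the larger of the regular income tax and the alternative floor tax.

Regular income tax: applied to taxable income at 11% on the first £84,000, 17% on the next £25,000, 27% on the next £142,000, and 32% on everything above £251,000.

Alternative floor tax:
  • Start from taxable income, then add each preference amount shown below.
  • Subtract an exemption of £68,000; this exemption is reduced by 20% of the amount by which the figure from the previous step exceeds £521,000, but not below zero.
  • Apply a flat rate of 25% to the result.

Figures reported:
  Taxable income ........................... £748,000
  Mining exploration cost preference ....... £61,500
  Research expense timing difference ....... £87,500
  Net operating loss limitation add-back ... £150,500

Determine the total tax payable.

£261,875

Alternative floor tax:
  Adjusted income: £748,000 + £61,500 + £87,500 + £150,500 = £1,047,500
  Exemption: 20% × (£1,047,500 − £521,000) = £105,300 ≥ £68,000, so the exemption is fully phased out
  Base: £1,047,500 − £0 = £1,047,500
  £1,047,500 × 25% = £261,875

Regular income tax:
  £84,000 × 11% = £9,240
  £25,000 × 17% = £4,250
  £142,000 × 27% = £38,340
  £497,000 × 32% = £159,040
  → £210,870

£261,875 > £210,870, so the alternative floor tax is the binding amount.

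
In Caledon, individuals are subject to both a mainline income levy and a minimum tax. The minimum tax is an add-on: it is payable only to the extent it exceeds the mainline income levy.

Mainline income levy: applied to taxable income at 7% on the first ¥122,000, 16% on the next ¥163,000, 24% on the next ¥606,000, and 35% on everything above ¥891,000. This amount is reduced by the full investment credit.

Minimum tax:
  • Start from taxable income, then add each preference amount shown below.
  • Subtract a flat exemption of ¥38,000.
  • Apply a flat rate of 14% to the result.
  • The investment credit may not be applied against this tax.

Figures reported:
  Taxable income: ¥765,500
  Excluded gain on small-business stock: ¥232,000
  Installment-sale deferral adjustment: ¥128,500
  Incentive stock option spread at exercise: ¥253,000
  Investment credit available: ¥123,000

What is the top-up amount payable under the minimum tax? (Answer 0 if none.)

Mainline income levy:
  ¥122,000 × 7% = ¥8,540
  ¥163,000 × 16% = ¥26,080
  ¥480,500 × 24% = ¥115,320
  → ¥149,940
  Less investment credit ¥123,000 → ¥26,940

Minimum tax:
  Adjusted income: ¥765,500 + ¥232,000 + ¥128,500 + ¥253,000 = ¥1,379,000
  Less exemption ¥38,000 → base ¥1,341,000
  ¥1,341,000 × 14% = ¥187,740

Excess of minimum tax over mainline income levy: ¥187,740 − ¥26,940 = ¥160,800.

¥160,800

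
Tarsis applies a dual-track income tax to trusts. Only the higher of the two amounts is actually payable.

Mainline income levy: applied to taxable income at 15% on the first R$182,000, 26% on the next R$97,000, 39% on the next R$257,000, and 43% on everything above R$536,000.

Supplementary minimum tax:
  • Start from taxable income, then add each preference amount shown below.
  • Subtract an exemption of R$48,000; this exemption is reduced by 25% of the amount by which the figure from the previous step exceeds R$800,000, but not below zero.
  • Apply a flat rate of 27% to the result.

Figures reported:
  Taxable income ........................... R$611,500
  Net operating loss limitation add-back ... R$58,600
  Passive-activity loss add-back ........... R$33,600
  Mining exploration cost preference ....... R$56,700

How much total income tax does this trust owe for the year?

Mainline income levy:
  R$182,000 × 15% = R$27,300
  R$97,000 × 26% = R$25,220
  R$257,000 × 39% = R$100,230
  R$75,500 × 43% = R$32,465
  → R$185,215

Supplementary minimum tax:
  Adjusted income: R$611,500 + R$58,600 + R$33,600 + R$56,700 = R$760,400
  Exemption: R$760,400 ≤ R$800,000, so full R$48,000 applies
  Base: R$760,400 − R$48,000 = R$712,400
  R$712,400 × 27% = R$192,348

R$192,348 > R$185,215, so the supplementary minimum tax is the binding amount.

R$192,348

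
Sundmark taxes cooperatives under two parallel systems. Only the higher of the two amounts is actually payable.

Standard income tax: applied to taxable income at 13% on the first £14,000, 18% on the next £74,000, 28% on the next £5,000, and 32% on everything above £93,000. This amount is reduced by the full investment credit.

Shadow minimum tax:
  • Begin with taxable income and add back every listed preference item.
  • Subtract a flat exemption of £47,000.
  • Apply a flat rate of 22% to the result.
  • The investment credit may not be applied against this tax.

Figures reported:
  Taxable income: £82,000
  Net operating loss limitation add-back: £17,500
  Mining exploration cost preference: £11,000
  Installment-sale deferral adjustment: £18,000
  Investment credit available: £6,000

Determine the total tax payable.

£17,930

Standard income tax:
  £14,000 × 13% = £1,820
  £68,000 × 18% = £12,240
  → £14,060
  Less investment credit £6,000 → £8,060

Shadow minimum tax:
  Adjusted income: £82,000 + £17,500 + £11,000 + £18,000 = £128,500
  Less exemption £47,000 → base £81,500
  £81,500 × 22% = £17,930

£17,930 > £8,060, so the shadow minimum tax is the binding amount.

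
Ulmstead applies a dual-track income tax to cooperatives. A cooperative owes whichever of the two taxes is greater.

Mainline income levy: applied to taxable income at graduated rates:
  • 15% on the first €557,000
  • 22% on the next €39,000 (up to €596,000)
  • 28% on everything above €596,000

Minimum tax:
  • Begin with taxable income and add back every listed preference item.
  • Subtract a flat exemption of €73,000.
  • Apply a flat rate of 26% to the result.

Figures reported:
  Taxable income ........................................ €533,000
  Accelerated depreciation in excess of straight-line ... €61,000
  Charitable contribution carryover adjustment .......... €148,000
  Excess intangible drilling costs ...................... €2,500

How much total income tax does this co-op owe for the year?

Minimum tax:
  Adjusted income: €533,000 + €61,000 + €148,000 + €2,500 = €744,500
  Less exemption €73,000 → base €671,500
  €671,500 × 26% = €174,590

Mainline income levy:
  €533,000 × 15% = €79,950

€174,590 > €79,950, so the minimum tax is the binding amount.

€174,590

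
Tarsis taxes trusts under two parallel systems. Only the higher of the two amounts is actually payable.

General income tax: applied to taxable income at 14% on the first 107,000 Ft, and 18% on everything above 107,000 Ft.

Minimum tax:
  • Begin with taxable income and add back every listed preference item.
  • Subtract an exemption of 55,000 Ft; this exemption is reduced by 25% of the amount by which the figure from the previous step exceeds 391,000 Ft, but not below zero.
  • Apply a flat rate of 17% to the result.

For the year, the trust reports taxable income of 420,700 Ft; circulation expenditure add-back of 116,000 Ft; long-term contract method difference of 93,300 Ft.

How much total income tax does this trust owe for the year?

General income tax:
  107,000 Ft × 14% = 14,980 Ft
  313,700 Ft × 18% = 56,466 Ft
  → 71,446 Ft

Minimum tax:
  Adjusted income: 420,700 Ft + 116,000 Ft + 93,300 Ft = 630,000 Ft
  Exemption: 25% × (630,000 Ft − 391,000 Ft) = 59,750 Ft ≥ 55,000 Ft, so the exemption is fully phased out
  Base: 630,000 Ft − 0 Ft = 630,000 Ft
  630,000 Ft × 17% = 107,100 Ft

107,100 Ft > 71,446 Ft, so the minimum tax is the binding amount.

107,100 Ft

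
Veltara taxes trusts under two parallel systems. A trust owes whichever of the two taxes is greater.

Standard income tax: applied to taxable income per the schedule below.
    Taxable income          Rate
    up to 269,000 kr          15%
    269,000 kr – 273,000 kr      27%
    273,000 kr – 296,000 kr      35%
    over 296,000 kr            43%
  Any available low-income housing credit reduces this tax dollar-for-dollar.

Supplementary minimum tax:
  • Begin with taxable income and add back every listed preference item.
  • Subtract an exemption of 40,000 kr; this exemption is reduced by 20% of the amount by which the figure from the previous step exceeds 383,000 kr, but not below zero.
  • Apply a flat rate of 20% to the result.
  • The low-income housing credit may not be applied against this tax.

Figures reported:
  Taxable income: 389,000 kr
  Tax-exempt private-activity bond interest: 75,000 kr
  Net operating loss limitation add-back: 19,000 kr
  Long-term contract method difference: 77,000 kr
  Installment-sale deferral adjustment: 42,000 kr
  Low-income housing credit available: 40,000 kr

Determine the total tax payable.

120,400 kr

Standard income tax:
  269,000 kr × 15% = 40,350 kr
  4,000 kr × 27% = 1,080 kr
  23,000 kr × 35% = 8,050 kr
  93,000 kr × 43% = 39,990 kr
  → 89,470 kr
  Less low-income housing credit 40,000 kr → 49,470 kr

Supplementary minimum tax:
  Adjusted income: 389,000 kr + 75,000 kr + 19,000 kr + 77,000 kr + 42,000 kr = 602,000 kr
  Exemption: 20% × (602,000 kr − 383,000 kr) = 43,800 kr ≥ 40,000 kr, so the exemption is fully phased out
  Base: 602,000 kr − 0 kr = 602,000 kr
  602,000 kr × 20% = 120,400 kr

120,400 kr > 49,470 kr, so the supplementary minimum tax is the binding amount.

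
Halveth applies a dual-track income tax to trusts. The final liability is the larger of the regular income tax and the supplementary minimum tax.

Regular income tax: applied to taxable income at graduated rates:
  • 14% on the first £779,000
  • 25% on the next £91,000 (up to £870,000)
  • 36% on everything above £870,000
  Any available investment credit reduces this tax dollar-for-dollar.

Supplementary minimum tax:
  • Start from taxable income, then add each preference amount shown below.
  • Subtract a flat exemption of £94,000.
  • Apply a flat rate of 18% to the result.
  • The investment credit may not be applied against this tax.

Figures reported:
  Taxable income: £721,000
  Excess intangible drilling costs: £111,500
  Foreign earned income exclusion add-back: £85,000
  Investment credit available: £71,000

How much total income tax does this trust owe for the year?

Regular income tax:
  £721,000 × 14% = £100,940
  Less investment credit £71,000 → £29,940

Supplementary minimum tax:
  Adjusted income: £721,000 + £111,500 + £85,000 = £917,500
  Less exemption £94,000 → base £823,500
  £823,500 × 18% = £148,230

£148,230 > £29,940, so the supplementary minimum tax is the binding amount.

£148,230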